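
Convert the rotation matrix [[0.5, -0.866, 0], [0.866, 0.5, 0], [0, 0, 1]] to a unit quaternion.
0.866 + 0.5k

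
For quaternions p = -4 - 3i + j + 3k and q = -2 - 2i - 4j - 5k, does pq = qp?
No: pq = 21 + 21i - 7j + 28k ≠ 21 + 7i + 35j = qp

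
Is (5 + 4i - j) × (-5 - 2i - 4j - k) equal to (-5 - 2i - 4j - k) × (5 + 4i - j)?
No: pq = -21 - 29i - 11j - 23k ≠ -21 - 31i - 19j + 13k = qp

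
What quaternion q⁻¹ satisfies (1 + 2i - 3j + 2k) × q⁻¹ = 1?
0.0556 - 0.1111i + 0.1667j - 0.1111k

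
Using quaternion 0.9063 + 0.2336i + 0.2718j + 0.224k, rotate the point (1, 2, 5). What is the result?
(3.18, 0.606, 4.418)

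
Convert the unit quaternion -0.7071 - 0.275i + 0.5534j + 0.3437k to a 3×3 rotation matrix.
[[0.1512, 0.1817, -0.9717], [-0.7904, 0.6125, -0.0085], [0.5936, 0.7693, 0.2362]]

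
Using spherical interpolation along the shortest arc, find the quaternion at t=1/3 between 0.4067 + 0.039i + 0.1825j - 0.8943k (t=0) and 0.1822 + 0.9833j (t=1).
0.403 + 0.031i + 0.5762j - 0.7104k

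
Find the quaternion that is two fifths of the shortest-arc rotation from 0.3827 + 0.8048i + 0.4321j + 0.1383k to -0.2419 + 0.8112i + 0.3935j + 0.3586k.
0.1381 + 0.8539i + 0.4405j + 0.2403k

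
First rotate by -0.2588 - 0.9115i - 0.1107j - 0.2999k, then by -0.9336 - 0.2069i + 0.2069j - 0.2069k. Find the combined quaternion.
0.0139 + 0.8196i + 0.1763j + 0.545k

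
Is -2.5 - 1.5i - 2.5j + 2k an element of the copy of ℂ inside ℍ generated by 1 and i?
No. The quaternion -2.5 - 1.5i - 2.5j + 2k has j-coefficient y = -2.5 and k-coefficient z = 2, not both zero, so it does not lie in the complex subalgebra spanned by 1 and i.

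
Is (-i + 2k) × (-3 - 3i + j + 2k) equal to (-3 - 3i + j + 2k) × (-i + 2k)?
No: pq = -7 + i - 4j - 7k ≠ -7 + 5i + 4j - 5k = qp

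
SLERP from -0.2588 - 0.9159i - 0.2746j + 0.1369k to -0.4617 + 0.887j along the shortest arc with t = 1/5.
-0.1061 - 0.8452i - 0.5084j + 0.1263k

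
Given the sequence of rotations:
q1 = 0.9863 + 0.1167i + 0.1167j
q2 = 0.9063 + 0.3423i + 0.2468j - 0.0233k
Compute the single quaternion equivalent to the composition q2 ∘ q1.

q2 · q1 = 0.8251 + 0.4461i + 0.3465j - 0.0118k
0.8251 + 0.4461i + 0.3465j - 0.0118k


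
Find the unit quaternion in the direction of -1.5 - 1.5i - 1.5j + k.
-0.5388 - 0.5388i - 0.5388j + 0.3592k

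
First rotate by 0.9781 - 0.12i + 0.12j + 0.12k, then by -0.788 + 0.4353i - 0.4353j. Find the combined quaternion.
-0.6663 + 0.4681i - 0.5726j - 0.0946k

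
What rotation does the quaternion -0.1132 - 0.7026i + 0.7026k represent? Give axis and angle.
axis = (-√2/2, 0, √2/2), θ = 193°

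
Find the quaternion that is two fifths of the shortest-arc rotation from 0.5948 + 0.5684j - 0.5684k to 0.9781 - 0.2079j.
0.8737 + 0.2909j - 0.3899k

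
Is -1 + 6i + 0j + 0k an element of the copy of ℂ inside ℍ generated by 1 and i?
Yes. The quaternion -1 + 6i has j- and k-coefficients y = z = 0, so it lies in the complex subalgebra spanned by 1 and i.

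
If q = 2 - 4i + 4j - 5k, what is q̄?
2 + 4i - 4j + 5k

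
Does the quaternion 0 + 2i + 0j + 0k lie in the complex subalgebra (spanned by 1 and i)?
Yes. The quaternion 2i has j- and k-coefficients y = z = 0, so it lies in the complex subalgebra spanned by 1 and i.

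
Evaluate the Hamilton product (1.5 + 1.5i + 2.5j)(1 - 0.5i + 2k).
2.25 + 5.75i - 0.5j + 4.25k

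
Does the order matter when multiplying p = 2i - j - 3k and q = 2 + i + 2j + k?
Yes: pq = 3 + 9i - 7j - k ≠ 3 - i + 3j - 11k = qp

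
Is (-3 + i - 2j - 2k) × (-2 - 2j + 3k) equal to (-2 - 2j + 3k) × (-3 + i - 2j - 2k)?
No: pq = 8 - 12i + 7j - 7k ≠ 8 + 8i + 13j - 3k = qp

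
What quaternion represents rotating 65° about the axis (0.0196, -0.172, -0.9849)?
0.8434 + 0.0105i - 0.0924j - 0.5292k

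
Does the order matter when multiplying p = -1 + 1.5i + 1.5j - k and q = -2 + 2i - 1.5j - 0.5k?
Yes: pq = 0.75 - 7.25i - 2.75j - 2.75k ≠ 0.75 - 2.75i - 0.25j + 7.75k = qp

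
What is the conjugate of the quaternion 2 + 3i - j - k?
2 - 3i + j + k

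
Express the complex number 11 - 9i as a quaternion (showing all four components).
11 - 9i + 0j + 0k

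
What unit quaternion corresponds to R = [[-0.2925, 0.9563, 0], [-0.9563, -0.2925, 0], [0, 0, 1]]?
0.5948 - 0.8039k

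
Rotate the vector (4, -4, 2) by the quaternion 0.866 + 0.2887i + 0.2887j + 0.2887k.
(5.333, -0.666, -2.667)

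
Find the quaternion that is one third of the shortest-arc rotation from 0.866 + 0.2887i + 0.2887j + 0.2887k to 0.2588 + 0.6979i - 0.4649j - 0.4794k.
0.8293 + 0.5581i + 0.0227j + 0.016k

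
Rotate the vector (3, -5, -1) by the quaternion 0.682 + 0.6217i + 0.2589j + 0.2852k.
(1.738, 2.512, -5.067)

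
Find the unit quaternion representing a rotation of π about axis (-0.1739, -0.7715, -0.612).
-0.1739i - 0.7715j - 0.612k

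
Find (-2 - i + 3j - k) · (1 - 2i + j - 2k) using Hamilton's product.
-9 - 2i + j + 8k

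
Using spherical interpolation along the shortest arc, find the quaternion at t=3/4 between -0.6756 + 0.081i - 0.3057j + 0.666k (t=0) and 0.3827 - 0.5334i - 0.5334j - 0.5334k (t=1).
-0.5153 + 0.4603i + 0.3445j + 0.6356k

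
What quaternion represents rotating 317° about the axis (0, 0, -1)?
-0.9304 - 0.3665k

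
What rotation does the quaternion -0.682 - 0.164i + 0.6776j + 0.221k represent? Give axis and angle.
axis = (-0.2242, 0.9265, 0.3022), θ = 266°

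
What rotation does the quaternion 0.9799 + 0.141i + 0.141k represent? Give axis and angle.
axis = (√2/2, 0, √2/2), θ = 23°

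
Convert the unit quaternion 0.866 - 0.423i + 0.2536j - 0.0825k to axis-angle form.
axis = (-0.8459, 0.5072, -0.165), θ = π/3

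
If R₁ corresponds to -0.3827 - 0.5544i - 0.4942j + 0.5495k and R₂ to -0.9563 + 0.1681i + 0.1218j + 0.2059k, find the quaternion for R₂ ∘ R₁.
0.4062 + 0.6345i + 0.2195j - 0.6198k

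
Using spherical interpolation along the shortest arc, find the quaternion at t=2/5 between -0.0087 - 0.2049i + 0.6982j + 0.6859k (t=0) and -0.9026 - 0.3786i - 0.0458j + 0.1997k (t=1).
-0.4884 - 0.3558i + 0.4992j + 0.621k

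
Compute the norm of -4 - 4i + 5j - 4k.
√73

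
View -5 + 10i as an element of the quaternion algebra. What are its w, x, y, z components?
-5 + 10i + 0j + 0k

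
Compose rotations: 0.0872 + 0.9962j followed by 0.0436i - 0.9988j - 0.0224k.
0.995 + 0.0261i - 0.0871j + 0.0415k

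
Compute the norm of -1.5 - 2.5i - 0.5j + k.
3.122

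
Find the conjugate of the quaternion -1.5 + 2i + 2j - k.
-1.5 - 2i - 2j + k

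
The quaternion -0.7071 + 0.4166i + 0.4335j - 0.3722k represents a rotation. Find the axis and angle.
axis = (0.5892, 0.6131, -0.5264), θ = 3π/2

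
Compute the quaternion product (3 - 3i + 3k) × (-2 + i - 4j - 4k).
9 + 21i - 21j - 6k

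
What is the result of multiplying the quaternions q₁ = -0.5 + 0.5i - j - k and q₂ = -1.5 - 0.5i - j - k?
-1 - 0.5i + 3j + k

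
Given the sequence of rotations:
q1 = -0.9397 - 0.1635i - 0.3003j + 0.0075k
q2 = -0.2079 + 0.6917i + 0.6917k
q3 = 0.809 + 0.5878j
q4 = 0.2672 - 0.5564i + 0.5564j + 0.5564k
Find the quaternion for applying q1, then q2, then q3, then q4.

q2 · q1 = 0.3033 - 0.4083i - 0.0558j - 0.8593k
q3 · q2 · q1 = 0.2782 - 0.8354i + 0.1331j - 0.4552k
q4 · q3 · q2 · q1 = -0.2113 - 0.7053i - 0.5277j + 0.4239k
-0.2113 - 0.7053i - 0.5277j + 0.4239k


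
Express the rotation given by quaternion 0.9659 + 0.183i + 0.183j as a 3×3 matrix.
[[0.933, 0.067, 0.3535], [0.067, 0.933, -0.3535], [-0.3535, 0.3535, 0.866]]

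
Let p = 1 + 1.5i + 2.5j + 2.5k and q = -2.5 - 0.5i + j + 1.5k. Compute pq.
-8 - 3i - 8.75j - 2k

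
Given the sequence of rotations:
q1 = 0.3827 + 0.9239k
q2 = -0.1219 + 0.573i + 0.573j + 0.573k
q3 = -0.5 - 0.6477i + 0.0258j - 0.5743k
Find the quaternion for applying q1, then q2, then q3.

q2 · q1 = -0.576 + 0.7487i - 0.3101j + 0.1067k
q3 · q2 · q1 = 0.8422 - 0.1766i - 0.2207j + 0.459k
0.8422 - 0.1766i - 0.2207j + 0.459k


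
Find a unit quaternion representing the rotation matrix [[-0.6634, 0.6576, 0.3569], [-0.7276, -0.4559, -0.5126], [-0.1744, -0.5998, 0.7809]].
-0.4067 + 0.0536i - 0.3266j + 0.8515k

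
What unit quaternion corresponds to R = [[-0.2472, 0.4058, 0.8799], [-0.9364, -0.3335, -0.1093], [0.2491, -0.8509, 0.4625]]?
-0.4695 + 0.3949i - 0.3359j + 0.7147k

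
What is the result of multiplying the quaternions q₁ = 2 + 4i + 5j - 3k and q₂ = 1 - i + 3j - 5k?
-24 - 14i + 34j + 4k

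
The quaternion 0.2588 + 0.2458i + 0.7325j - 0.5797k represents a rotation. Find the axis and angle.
axis = (0.2545, 0.7583, -0.6001), θ = 5π/6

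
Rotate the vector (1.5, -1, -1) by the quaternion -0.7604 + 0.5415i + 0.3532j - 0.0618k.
(1.43, -0.471, 1.408)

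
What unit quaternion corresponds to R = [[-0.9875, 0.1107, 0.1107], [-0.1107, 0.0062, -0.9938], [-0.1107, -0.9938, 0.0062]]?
-0.0785 - 0.7049j + 0.7049k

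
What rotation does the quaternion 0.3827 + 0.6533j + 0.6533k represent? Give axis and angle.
axis = (0, √2/2, √2/2), θ = 3π/4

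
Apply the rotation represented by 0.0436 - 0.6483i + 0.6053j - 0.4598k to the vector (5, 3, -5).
(-6.257, -2.414, 3.744)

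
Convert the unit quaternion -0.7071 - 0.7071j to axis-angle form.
axis = (0, -1, 0), θ = 3π/2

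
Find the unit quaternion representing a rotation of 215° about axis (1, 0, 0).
-0.3007 + 0.9537i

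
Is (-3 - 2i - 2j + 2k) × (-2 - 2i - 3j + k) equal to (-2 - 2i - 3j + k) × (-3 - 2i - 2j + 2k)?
No: pq = -6 + 14i + 11j - 5k ≠ -6 + 6i + 15j - 9k = qp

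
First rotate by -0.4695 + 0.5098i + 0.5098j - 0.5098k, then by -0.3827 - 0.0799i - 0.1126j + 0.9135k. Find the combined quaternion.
0.7435 - 0.5659i + 0.2827j - 0.2171k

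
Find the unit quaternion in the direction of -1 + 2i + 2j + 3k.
-0.2357 + 0.4714i + 0.4714j + 0.7071k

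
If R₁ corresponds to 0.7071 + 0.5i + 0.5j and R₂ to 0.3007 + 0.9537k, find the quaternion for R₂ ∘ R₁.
0.2126 - 0.3265i + 0.6272j + 0.6744k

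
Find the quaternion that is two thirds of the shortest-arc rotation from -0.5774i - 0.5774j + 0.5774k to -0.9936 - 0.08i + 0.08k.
-0.8318 - 0.3413i - 0.2743j + 0.3413k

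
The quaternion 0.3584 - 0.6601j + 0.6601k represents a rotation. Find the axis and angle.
axis = (0, -√2/2, √2/2), θ = 138°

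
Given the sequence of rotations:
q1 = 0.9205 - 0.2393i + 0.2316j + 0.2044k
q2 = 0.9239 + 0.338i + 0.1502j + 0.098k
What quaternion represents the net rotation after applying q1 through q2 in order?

q2 · q1 = 0.8765 + 0.098i + 0.2597j + 0.3933k
0.8765 + 0.098i + 0.2597j + 0.3933k


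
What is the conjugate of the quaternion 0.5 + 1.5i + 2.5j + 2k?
0.5 - 1.5i - 2.5j - 2k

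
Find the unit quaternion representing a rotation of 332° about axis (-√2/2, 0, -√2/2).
-0.9703 - 0.1711i - 0.1711k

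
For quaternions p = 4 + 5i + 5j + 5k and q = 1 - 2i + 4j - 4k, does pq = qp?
No: pq = 14 - 43i + 31j + 19k ≠ 14 + 37i + 11j - 41k = qp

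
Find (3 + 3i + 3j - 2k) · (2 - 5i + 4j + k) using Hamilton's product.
11 + 2i + 25j + 26k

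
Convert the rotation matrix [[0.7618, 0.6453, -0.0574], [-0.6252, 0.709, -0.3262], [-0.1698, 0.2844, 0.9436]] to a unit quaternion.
0.9239 + 0.1652i + 0.0304j - 0.3438k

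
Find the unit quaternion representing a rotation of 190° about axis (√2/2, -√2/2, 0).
-0.0872 + 0.7044i - 0.7044j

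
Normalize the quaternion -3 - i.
-0.9487 - 0.3162i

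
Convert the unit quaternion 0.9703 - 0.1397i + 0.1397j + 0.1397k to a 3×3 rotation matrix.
[[0.9219, -0.3101, 0.2321], [0.2321, 0.9219, 0.3101], [-0.3101, -0.2321, 0.9219]]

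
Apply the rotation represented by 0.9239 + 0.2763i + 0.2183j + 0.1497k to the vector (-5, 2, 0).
(-4.611, -0.381, 2.755)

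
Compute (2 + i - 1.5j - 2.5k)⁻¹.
0.1481 - 0.0741i + 0.1111j + 0.1852k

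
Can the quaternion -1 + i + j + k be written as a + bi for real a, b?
No. The quaternion -1 + i + j + k has j-coefficient y = 1 and k-coefficient z = 1, not both zero, so it does not lie in the complex subalgebra spanned by 1 and i.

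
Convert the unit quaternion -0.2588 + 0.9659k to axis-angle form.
axis = (0, 0, 1), θ = 7π/6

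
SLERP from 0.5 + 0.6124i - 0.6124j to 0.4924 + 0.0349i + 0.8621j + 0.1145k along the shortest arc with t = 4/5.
-0.3075 + 0.1327i - 0.9367j - 0.1026k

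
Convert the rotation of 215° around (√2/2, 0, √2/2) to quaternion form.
-0.3007 + 0.6744i + 0.6744k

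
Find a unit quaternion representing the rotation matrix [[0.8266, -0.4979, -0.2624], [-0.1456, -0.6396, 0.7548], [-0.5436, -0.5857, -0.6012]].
-0.3827 + 0.8757i - 0.1837j - 0.2301k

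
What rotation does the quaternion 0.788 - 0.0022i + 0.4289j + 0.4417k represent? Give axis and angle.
axis = (-0.0036, 0.6966, 0.7174), θ = 76°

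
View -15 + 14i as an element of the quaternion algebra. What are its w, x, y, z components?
-15 + 14i + 0j + 0k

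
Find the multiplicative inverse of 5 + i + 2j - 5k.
0.0909 - 0.0182i - 0.0364j + 0.0909k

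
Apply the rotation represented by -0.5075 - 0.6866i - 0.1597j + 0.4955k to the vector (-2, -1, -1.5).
(-0.861, 2.284, 1.137)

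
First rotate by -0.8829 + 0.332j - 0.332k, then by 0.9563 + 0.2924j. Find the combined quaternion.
-0.9414 - 0.0971i + 0.0593j - 0.3175k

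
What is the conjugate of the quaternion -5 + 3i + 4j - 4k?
-5 - 3i - 4j + 4k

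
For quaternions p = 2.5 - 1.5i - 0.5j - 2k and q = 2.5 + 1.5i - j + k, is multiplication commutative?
No: pq = 10 - 2.5i - 5.25j - 0.25k ≠ 10 + 2.5i - 2.25j - 4.75k = qp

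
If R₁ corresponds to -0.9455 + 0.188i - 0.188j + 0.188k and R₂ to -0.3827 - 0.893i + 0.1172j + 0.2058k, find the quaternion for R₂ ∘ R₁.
0.5131 + 0.8331i + 0.1677j - 0.1207k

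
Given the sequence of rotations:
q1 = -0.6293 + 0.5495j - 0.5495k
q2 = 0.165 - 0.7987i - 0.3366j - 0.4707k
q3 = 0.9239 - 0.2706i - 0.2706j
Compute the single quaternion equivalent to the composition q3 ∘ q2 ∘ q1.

q2 · q1 = -0.1775 + 0.9462i - 0.1364j - 0.2333k
q3 · q2 · q1 = 0.0551 + 0.9854i - 0.1411j + 0.0774k
0.0551 + 0.9854i - 0.1411j + 0.0774k


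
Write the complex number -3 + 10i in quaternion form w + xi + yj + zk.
-3 + 10i + 0j + 0k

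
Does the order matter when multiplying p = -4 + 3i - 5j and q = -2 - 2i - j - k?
Yes: pq = 9 + 7i + 17j - 9k ≠ 9 - 3i + 11j + 17k = qp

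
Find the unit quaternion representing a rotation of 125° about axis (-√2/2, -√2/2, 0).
0.4617 - 0.6272i - 0.6272j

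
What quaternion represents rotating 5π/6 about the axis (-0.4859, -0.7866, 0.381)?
0.2588 - 0.4693i - 0.7598j + 0.368k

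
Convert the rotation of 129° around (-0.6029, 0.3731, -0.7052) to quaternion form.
0.4305 - 0.5442i + 0.3368j - 0.6365k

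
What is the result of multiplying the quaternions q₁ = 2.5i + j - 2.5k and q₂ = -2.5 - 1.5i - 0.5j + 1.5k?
8 - 6i - 2.5j + 6.5k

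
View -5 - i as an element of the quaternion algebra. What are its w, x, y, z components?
-5 - i + 0j + 0k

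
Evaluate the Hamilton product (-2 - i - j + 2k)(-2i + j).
-1 + 2i - 6j - 3k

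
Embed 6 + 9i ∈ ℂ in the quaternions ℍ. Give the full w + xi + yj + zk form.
6 + 9i + 0j + 0k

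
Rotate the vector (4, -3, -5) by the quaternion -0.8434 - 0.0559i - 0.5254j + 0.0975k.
(-3.331, -2.363, -5.772)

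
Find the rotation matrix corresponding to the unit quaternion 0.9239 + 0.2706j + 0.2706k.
[[0.7071, -0.5, 0.5], [0.5, 0.8536, 0.1464], [-0.5, 0.1464, 0.8536]]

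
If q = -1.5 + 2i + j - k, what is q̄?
-1.5 - 2i - j + k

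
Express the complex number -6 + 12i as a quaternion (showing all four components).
-6 + 12i + 0j + 0k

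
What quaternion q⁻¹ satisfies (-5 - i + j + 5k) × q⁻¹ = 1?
-0.0962 + 0.0192i - 0.0192j - 0.0962k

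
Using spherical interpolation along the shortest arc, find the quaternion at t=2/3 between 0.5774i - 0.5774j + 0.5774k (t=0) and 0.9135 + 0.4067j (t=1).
-0.7298 + 0.2555i - 0.5804j + 0.2555k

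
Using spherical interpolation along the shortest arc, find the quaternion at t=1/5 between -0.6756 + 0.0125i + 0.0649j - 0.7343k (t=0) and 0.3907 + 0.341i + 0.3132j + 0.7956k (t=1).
-0.6355 - 0.0621i - 0.0134j - 0.7695k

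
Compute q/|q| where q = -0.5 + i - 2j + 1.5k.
-0.1826 + 0.3651i - 0.7303j + 0.5477k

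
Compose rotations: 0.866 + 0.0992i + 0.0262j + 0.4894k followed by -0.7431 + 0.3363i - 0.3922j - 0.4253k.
-0.4585 + 0.0367i - 0.5659j - 0.6843k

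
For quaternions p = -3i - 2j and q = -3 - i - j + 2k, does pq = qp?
No: pq = -5 + 5i + 12j + k ≠ -5 + 13i - k = qp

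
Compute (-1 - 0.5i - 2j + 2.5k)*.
-1 + 0.5i + 2j - 2.5k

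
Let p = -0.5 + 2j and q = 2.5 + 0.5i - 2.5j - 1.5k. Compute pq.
3.75 - 3.25i + 6.25j - 0.25k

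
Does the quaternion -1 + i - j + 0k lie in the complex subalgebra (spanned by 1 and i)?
No. The quaternion -1 + i - j has j-coefficient y = -1 and k-coefficient z = 0, not both zero, so it does not lie in the complex subalgebra spanned by 1 and i.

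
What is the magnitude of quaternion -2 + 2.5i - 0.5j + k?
3.391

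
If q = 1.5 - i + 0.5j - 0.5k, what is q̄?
1.5 + i - 0.5j + 0.5k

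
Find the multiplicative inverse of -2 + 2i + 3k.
-0.1176 - 0.1176i - 0.1765k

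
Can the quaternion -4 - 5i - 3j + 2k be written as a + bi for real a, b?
No. The quaternion -4 - 5i - 3j + 2k has j-coefficient y = -3 and k-coefficient z = 2, not both zero, so it does not lie in the complex subalgebra spanned by 1 and i.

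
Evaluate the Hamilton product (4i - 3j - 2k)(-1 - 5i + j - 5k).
13 + 13i + 33j - 9k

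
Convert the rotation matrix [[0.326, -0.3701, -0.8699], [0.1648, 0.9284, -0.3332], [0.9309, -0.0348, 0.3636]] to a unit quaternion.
0.809 + 0.0922i - 0.5565j + 0.1653k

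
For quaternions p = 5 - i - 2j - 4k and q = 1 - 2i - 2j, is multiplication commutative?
No: pq = -1 - 19i - 4j - 6k ≠ -1 - 3i - 20j - 2k = qp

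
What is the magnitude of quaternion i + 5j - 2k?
√30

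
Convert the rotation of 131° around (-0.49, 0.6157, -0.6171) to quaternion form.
0.4147 - 0.4459i + 0.5603j - 0.5615k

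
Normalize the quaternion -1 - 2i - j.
-0.4082 - 0.8165i - 0.4082j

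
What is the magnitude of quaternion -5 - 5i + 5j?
√75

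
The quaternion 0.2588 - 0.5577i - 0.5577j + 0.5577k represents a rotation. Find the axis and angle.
axis = (-√3/3, -√3/3, √3/3), θ = 5π/6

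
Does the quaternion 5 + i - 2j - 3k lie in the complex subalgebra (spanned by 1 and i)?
No. The quaternion 5 + i - 2j - 3k has j-coefficient y = -2 and k-coefficient z = -3, not both zero, so it does not lie in the complex subalgebra spanned by 1 and i.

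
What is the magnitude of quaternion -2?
2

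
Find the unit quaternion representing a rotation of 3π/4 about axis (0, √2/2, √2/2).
0.3827 + 0.6533j + 0.6533k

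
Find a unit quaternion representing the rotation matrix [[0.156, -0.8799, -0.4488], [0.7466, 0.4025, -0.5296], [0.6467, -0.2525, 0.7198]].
0.7547 + 0.0918i - 0.3629j + 0.5388k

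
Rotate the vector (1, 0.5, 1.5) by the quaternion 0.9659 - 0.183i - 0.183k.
(1.21, 0.61, 1.29)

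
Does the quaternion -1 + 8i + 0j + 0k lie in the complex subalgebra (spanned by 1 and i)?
Yes. The quaternion -1 + 8i has j- and k-coefficients y = z = 0, so it lies in the complex subalgebra spanned by 1 and i.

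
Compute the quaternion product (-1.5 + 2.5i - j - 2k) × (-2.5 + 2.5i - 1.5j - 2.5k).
-9 - 10.5i + 6j + 7.5k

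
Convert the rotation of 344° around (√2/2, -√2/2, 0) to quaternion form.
-0.9903 + 0.0984i - 0.0984j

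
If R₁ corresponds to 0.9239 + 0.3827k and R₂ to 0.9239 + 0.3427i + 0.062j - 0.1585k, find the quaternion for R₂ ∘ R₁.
0.9142 + 0.3403i - 0.0739j + 0.2071k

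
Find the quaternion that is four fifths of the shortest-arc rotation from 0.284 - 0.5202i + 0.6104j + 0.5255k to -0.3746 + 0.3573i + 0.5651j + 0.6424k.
-0.2561 + 0.1815i + 0.6479j + 0.6941k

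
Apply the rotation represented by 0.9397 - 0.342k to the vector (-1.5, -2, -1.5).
(-2.435, -0.568, -1.5)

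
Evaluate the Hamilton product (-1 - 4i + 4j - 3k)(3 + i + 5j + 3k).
-10 + 14i + 16j - 36k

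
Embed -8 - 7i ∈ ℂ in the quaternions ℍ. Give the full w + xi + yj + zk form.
-8 - 7i + 0j + 0k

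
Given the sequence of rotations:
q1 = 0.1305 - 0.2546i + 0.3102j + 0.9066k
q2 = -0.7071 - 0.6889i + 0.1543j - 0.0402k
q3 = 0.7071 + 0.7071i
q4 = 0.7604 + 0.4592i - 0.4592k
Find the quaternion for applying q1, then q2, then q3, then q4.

q2 · q1 = -0.2791 + 0.2425i + 0.4356j - 0.8207k
q3 · q2 · q1 = -0.3688 - 0.0259i + 0.8883j - 0.2723k
q4 · q3 · q2 · q1 = -0.3936 + 0.2189i + 0.8124j + 0.3702k
-0.3936 + 0.2189i + 0.8124j + 0.3702k


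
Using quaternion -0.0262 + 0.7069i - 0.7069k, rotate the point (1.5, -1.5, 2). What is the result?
(-1.942, 1.628, -1.442)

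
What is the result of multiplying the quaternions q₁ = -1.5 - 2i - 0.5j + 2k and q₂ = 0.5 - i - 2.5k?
2.25 + 1.75i - 7.25j + 4.25k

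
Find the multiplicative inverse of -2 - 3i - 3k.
-0.0909 + 0.1364i + 0.1364k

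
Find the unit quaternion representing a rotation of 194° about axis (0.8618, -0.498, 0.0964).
-0.1219 + 0.8554i - 0.4943j + 0.0957k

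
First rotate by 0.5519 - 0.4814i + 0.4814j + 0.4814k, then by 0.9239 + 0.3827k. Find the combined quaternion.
0.3257 - 0.629i + 0.2605j + 0.656k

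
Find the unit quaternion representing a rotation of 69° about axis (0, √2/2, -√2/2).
0.8241 + 0.4005j - 0.4005k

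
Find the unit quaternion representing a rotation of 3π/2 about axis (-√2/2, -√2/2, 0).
-0.7071 - 0.5i - 0.5j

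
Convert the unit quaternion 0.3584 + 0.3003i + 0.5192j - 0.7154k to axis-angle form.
axis = (0.3217, 0.5561, -0.7663), θ = 138°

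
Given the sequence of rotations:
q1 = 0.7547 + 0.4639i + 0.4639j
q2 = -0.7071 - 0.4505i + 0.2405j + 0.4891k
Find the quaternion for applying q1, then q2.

q2 · q1 = -0.4362 - 0.8949i + 0.0804j + 0.0486k
-0.4362 - 0.8949i + 0.0804j + 0.0486k


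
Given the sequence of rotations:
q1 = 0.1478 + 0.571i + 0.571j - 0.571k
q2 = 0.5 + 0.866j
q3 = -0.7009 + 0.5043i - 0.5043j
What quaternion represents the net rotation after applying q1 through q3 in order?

q2 · q1 = -0.4206 - 0.209i + 0.4135j - 0.78k
q3 · q2 · q1 = 0.6087 + 0.3277i + 0.3156j + 0.6498k
0.6087 + 0.3277i + 0.3156j + 0.6498k


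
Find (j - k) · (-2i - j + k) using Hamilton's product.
2 + 2j + 2k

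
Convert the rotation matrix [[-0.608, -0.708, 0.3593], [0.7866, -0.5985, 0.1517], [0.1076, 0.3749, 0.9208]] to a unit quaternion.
0.4226 + 0.132i + 0.1489j + 0.8842k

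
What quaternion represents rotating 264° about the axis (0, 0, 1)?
-0.6691 + 0.7431k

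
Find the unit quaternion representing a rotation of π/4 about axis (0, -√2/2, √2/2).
0.9239 - 0.2706j + 0.2706k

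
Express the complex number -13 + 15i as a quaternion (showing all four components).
-13 + 15i + 0j + 0k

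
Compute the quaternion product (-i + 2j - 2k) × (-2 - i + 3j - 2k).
-11 + 4i - 4j + 3k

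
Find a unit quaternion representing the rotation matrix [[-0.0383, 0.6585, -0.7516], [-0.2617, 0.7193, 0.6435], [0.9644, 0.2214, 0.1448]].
0.6756 - 0.1562i - 0.635j - 0.3405k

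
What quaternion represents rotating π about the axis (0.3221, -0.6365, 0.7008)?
0.3221i - 0.6365j + 0.7008k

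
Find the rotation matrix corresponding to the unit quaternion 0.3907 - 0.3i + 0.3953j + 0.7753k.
[[-0.5147, -0.843, -0.1563], [0.3686, -0.3822, 0.8474], [-0.7741, 0.3785, 0.5075]]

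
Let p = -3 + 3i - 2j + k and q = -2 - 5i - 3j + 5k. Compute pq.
10 + 2i - 7j - 36k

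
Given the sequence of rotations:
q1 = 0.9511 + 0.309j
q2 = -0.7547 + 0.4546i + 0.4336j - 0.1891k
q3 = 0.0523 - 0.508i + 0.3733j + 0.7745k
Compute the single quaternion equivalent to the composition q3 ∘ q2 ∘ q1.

q2 · q1 = -0.8518 + 0.4908i + 0.1792j - 0.0394k
q3 · q2 · q1 = 0.1684 + 0.3049i + 0.0515j - 0.936k
0.1684 + 0.3049i + 0.0515j - 0.936k


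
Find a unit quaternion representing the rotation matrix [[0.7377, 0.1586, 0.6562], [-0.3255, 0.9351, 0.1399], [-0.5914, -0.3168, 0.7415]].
0.9239 - 0.1236i + 0.3376j - 0.131k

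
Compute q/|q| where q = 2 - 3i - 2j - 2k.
0.4364 - 0.6547i - 0.4364j - 0.4364k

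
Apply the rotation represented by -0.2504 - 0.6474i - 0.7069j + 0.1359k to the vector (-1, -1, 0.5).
(-0.858, -1.23, -0.021)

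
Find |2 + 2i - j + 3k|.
√18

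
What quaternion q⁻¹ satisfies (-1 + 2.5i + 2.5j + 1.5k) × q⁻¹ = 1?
-0.0635 - 0.1587i - 0.1587j - 0.0952k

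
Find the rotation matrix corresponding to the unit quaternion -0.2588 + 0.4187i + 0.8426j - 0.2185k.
[[-0.5154, 0.5925, -0.6191], [0.8187, 0.5539, -0.1515], [0.2532, -0.5849, -0.7706]]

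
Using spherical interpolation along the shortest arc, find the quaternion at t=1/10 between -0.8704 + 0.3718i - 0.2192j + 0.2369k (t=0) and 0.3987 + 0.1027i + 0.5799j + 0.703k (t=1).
-0.8851 + 0.3414i - 0.2874j + 0.1318k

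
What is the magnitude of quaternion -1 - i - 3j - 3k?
√20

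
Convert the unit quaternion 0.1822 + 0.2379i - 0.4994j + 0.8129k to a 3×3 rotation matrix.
[[-0.8204, -0.5338, 0.2048], [0.0586, -0.4348, -0.8986], [0.5688, -0.7252, 0.388]]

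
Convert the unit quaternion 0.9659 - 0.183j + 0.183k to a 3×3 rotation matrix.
[[0.866, -0.3535, -0.3535], [0.3535, 0.933, -0.067], [0.3535, -0.067, 0.933]]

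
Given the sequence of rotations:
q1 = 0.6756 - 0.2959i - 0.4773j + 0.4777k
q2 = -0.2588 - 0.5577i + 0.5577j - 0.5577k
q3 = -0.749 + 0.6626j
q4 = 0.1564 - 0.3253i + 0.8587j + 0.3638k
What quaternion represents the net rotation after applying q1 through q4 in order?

q2 · q1 = 0.1927 - 0.3i + 0.9317j - 0.0692k
q3 · q2 · q1 = -0.7617 + 0.1788i - 0.5702j + 0.2506k
q4 · q3 · q2 · q1 = 0.3375 + 0.6984i - 0.5967j - 0.206k
0.3375 + 0.6984i - 0.5967j - 0.206k


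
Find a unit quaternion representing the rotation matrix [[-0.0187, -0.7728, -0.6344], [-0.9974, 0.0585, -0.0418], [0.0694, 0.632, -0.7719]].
-0.2588 - 0.6509i + 0.6799j + 0.217k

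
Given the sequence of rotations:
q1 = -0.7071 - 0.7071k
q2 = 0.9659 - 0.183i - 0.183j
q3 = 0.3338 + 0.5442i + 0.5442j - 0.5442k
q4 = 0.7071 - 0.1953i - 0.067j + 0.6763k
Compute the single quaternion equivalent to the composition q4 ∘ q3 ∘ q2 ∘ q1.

q2 · q1 = -0.683 + 0.2588i - 0.683k
q3 · q2 · q1 = -0.7405 - 0.657i - 0.1408j + 0.0029k
q4 · q3 · q2 · q1 = -0.6633 - 0.2249i - 0.4937j - 0.5153k
-0.6633 - 0.2249i - 0.4937j - 0.5153k


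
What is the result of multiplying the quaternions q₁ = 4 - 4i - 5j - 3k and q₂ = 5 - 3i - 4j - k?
-15 - 39i - 36j - 18k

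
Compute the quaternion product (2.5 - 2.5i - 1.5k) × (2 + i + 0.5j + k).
9 - 1.75i + 2.25j - 1.75k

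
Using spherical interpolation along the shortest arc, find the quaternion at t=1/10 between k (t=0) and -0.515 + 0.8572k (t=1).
-0.0541 + 0.9985k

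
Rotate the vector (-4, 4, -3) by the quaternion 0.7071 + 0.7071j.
(-3, 4, 4)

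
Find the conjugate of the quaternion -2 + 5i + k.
-2 - 5i - k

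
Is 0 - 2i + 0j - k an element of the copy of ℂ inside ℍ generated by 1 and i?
No. The quaternion -2i - k has j-coefficient y = 0 and k-coefficient z = -1, not both zero, so it does not lie in the complex subalgebra spanned by 1 and i.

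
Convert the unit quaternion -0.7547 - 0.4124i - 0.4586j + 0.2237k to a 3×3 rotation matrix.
[[0.4793, 0.7159, 0.5077], [0.0406, 0.5598, -0.8277], [-0.8767, 0.4173, 0.2392]]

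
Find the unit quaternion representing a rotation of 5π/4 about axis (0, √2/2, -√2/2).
-0.3827 + 0.6533j - 0.6533k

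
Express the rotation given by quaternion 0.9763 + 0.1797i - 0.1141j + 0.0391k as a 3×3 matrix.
[[0.9709, -0.1174, -0.2087], [0.0353, 0.9324, -0.3598], [0.2368, 0.342, 0.9094]]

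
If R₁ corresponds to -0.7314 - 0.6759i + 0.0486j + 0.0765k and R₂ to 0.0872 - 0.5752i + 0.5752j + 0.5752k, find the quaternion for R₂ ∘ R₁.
-0.5245 + 0.3778i - 0.7612j - 0.0532k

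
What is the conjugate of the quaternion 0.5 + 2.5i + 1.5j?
0.5 - 2.5i - 1.5j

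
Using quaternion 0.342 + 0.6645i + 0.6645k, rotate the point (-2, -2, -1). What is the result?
(-0.208, 1.078, -2.792)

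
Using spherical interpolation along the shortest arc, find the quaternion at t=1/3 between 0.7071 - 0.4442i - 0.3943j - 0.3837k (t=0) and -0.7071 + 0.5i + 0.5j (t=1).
0.7202 - 0.4715i - 0.4377j - 0.2597k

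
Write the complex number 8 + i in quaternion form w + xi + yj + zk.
8 + i + 0j + 0k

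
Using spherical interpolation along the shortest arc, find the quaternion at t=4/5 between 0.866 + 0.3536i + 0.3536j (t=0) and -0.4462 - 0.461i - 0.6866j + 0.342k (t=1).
0.5523 + 0.4545i + 0.6399j - 0.2809k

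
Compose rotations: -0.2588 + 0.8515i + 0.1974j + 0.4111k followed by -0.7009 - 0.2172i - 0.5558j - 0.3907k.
0.6367 - 0.692i - 0.2379j + 0.2434k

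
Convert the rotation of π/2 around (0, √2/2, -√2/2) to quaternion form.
0.7071 + 0.5j - 0.5k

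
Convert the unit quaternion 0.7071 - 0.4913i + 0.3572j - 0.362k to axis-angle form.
axis = (-0.6948, 0.5052, -0.5119), θ = π/2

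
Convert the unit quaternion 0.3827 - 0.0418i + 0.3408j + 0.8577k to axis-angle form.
axis = (-0.0452, 0.3689, 0.9284), θ = 3π/4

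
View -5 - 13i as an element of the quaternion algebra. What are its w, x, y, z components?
-5 - 13i + 0j + 0k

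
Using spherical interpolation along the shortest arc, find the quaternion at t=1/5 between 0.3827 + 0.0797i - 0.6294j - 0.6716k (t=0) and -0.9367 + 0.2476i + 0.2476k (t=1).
0.5525 + 0.009i - 0.5396j - 0.6351k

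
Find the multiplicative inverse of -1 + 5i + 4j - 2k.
-0.0217 - 0.1087i - 0.087j + 0.0435k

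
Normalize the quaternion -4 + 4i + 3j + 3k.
-0.5657 + 0.5657i + 0.4243j + 0.4243k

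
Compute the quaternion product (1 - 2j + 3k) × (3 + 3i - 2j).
-1 + 9i + j + 15k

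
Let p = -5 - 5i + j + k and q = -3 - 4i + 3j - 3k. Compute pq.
-5 + 29i - 37j + k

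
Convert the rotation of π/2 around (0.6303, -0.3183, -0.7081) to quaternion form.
0.7071 + 0.4457i - 0.2251j - 0.5007k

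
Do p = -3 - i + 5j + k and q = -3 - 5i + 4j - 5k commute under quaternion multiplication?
No: pq = -11 - 11i - 37j + 33k ≠ -11 + 47i - 17j - 9k = qp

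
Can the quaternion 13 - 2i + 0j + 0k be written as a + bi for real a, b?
Yes. The quaternion 13 - 2i has j- and k-coefficients y = z = 0, so it lies in the complex subalgebra spanned by 1 and i.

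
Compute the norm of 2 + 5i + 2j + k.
√34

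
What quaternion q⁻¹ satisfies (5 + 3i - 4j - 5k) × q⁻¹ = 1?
0.0667 - 0.04i + 0.0533j + 0.0667k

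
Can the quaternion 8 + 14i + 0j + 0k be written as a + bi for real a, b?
Yes. The quaternion 8 + 14i has j- and k-coefficients y = z = 0, so it lies in the complex subalgebra spanned by 1 and i.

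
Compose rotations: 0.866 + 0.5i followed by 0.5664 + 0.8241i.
0.0785 + 0.9969i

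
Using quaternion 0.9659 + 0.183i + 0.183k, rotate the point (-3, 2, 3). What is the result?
(-3.305, -0.389, 3.305)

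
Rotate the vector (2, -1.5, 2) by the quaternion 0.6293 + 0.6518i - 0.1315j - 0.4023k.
(-0.599, -2.525, -1.876)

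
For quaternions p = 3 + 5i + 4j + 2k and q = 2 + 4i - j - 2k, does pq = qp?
No: pq = -6 + 16i + 23j - 23k ≠ -6 + 28i - 13j + 19k = qp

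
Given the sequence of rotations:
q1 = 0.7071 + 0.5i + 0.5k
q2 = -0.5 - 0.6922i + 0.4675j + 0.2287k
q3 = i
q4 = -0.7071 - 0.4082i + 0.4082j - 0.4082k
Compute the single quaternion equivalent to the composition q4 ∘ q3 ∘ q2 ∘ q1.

q2 · q1 = -0.1218 - 0.5057i + 0.791j - 0.322k
q3 · q2 · q1 = 0.5057 - 0.1218i + 0.322j + 0.791k
q4 · q3 · q2 · q1 = -0.2159 + 0.334i + 0.3513j - 0.8475k
-0.2159 + 0.334i + 0.3513j - 0.8475k


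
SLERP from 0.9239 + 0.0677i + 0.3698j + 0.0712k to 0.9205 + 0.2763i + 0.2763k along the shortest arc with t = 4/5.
0.9383 + 0.2381i + 0.0767j + 0.2389k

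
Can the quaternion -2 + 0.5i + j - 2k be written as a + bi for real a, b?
No. The quaternion -2 + 0.5i + j - 2k has j-coefficient y = 1 and k-coefficient z = -2, not both zero, so it does not lie in the complex subalgebra spanned by 1 and i.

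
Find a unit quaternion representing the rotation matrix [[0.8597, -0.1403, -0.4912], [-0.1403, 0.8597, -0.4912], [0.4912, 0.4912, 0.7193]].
0.9272 + 0.2649i - 0.2649j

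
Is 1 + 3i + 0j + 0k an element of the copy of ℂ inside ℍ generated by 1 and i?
Yes. The quaternion 1 + 3i has j- and k-coefficients y = z = 0, so it lies in the complex subalgebra spanned by 1 and i.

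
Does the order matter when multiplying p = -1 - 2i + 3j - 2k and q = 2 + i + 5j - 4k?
Yes: pq = -23 - 7i - 9j - 13k ≠ -23 - 3i + 11j + 13k = qp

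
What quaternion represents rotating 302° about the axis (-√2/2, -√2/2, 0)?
-0.8746 - 0.3428i - 0.3428j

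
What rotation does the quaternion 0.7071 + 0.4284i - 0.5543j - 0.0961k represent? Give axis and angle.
axis = (0.6058, -0.7839, -0.1359), θ = π/2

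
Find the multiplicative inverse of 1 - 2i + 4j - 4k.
0.027 + 0.0541i - 0.1081j + 0.1081k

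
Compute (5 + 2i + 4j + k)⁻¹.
0.1087 - 0.0435i - 0.087j - 0.0217k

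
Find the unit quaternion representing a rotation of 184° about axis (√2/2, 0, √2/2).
-0.0349 + 0.7067i + 0.7067k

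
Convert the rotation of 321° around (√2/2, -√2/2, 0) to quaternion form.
-0.9426 + 0.236i - 0.236j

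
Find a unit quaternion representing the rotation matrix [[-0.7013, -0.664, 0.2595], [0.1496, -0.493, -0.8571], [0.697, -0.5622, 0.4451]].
0.2504 + 0.2944i - 0.4368j + 0.8123k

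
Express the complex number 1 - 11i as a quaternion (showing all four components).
1 - 11i + 0j + 0k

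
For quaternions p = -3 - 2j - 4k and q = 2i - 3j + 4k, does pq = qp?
No: pq = 10 - 26i + j - 8k ≠ 10 + 14i + 17j - 16k = qp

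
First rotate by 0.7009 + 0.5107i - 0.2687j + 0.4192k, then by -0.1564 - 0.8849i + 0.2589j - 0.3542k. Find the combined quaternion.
0.5603 - 0.6867i + 0.4135j - 0.2083k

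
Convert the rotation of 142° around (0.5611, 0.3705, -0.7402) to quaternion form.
0.3256 + 0.5305i + 0.3503j - 0.6999k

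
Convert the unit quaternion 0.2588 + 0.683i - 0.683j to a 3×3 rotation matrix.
[[0.067, -0.933, -0.3535], [-0.933, 0.067, -0.3535], [0.3535, 0.3535, -0.866]]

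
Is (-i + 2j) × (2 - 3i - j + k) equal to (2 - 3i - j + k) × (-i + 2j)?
No: pq = -1 + 5j + 7k ≠ -1 - 4i + 3j - 7k = qp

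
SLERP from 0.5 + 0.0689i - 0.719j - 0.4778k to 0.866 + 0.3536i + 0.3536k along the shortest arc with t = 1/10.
0.592 + 0.1128i - 0.6855j - 0.4085k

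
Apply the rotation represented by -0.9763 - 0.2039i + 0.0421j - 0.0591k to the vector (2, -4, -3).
(2.684, -2.234, -4.1)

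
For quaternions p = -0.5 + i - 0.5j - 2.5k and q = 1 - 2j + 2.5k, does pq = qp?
No: pq = 4.75 - 5.25i - 2j - 5.75k ≠ 4.75 + 7.25i + 3j - 1.75k = qp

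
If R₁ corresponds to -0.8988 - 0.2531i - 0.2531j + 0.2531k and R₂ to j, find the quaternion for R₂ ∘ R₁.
0.2531 + 0.2531i - 0.8988j + 0.2531k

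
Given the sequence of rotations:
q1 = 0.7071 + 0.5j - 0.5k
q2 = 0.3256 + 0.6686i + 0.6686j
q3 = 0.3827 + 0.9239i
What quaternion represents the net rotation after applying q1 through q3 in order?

q2 · q1 = -0.1041 + 0.1385i + 0.9699j + 0.1715k
q3 · q2 · q1 = -0.1678 - 0.0432i + 0.2127j + 0.9617k
-0.1678 - 0.0432i + 0.2127j + 0.9617k


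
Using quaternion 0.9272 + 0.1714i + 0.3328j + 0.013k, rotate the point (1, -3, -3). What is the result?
(-1.357, -1.757, -3.751)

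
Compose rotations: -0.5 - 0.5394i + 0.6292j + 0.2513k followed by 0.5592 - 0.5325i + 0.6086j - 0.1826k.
-0.9039 + 0.2325i + 0.2799j + 0.2251k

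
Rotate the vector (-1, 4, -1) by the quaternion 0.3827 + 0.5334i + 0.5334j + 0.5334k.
(-0.196, -1.69, 3.886)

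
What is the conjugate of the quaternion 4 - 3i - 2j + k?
4 + 3i + 2j - k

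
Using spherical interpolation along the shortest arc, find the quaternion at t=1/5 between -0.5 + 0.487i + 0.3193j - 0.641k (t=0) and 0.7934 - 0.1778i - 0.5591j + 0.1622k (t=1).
-0.584 + 0.44i + 0.3843j - 0.5636k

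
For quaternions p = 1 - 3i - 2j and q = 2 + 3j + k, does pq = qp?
No: pq = 8 - 8i + 2j - 8k ≠ 8 - 4i - 4j + 10k = qp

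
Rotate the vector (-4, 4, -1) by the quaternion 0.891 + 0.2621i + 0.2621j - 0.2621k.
(-0.813, 4.824, 3.011)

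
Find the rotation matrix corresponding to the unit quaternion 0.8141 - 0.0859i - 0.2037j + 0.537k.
[[0.3403, -0.8393, -0.4239], [0.9093, 0.4085, -0.0789], [0.2394, -0.3586, 0.9023]]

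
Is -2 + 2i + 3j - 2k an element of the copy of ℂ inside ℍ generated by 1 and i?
No. The quaternion -2 + 2i + 3j - 2k has j-coefficient y = 3 and k-coefficient z = -2, not both zero, so it does not lie in the complex subalgebra spanned by 1 and i.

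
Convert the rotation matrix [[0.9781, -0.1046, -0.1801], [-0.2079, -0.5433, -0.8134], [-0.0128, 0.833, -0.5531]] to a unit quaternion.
0.4695 + 0.8767i - 0.0891j - 0.055k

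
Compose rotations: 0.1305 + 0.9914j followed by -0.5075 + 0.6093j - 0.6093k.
-0.6703 + 0.6041i - 0.4236j - 0.0795k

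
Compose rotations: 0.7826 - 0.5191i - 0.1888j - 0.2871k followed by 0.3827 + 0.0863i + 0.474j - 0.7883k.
0.2075 - 0.416i + 0.7327j - 0.497k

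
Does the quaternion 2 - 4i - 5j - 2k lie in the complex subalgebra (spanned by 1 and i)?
No. The quaternion 2 - 4i - 5j - 2k has j-coefficient y = -5 and k-coefficient z = -2, not both zero, so it does not lie in the complex subalgebra spanned by 1 and i.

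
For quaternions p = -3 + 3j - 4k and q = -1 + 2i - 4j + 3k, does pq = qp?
No: pq = 27 - 13i + j - 11k ≠ 27 + i + 17j + k = qp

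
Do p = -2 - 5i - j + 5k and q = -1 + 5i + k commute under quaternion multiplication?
No: pq = 22 - 6i + 31j - 2k ≠ 22 - 4i - 29j - 12k = qp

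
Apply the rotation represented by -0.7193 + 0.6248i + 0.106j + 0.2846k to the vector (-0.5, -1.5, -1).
(-1.424, -0.907, 0.807)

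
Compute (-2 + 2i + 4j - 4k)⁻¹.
-0.05 - 0.05i - 0.1j + 0.1k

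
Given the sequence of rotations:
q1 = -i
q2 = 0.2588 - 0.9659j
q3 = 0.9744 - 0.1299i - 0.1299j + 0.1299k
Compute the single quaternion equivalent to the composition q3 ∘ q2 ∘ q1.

q2 · q1 = -0.2588i - 0.9659k
q3 · q2 · q1 = 0.0919 - 0.1267i - 0.1591j - 0.9748k
0.0919 - 0.1267i - 0.1591j - 0.9748k


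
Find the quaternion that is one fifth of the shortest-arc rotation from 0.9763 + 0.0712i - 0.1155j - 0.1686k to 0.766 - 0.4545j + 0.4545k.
0.9781 + 0.059i - 0.1957j - 0.0399k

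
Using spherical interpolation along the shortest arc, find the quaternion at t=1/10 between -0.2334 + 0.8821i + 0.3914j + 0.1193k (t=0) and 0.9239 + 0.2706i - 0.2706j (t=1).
-0.3654 + 0.8212i + 0.4225j + 0.1165k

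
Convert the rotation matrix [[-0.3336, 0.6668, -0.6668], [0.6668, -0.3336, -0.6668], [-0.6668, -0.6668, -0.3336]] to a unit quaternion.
-0.5774i - 0.5774j + 0.5774k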